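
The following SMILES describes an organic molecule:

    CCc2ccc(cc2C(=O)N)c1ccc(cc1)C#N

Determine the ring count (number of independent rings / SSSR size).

In SMILES, each pair of matching ring-closure digits denotes one ring-closing bond; the number of such bonds equals the number of independent rings.
Ring-closure bonds here: 2.

2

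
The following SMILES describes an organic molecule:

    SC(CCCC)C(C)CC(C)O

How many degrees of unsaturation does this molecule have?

Degree of unsaturation = (number of rings) + (number of π bonds).
Ring closures in the SMILES: 0.
π bonds: none → 0 DoU from unsaturation.
Total DoU = 0 + 0 = 0.

0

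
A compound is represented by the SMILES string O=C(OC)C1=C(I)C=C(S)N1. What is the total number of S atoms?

1

Scan the SMILES for S atoms (remember two-letter symbols like Cl and Br are single atoms).
Sulfur count: 1.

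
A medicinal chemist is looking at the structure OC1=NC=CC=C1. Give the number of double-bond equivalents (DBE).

Degree of unsaturation = (number of rings) + (number of π bonds).
Ring closures in the SMILES: 1.
π bonds: 3 double bonds (each 1 DoU) → 3 DoU from unsaturation.
Total DoU = 1 + 3 = 4.

4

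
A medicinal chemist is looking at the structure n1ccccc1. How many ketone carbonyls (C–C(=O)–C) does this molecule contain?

0

Scan the SMILES for the ketone motif — none present.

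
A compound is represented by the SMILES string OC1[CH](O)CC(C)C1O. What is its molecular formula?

C6H12O3

Walk through each heavy atom and fill implicit hydrogens from standard valence (C 4, N 3, O 2, S 2, halogen 1):
  atom 1: O, bond orders sum to 1 (valence 2) → 1 H
  atom 2: C, bond orders sum to 3 (valence 4) → 1 H
  atom 3: C with explicit H count 1
  atom 4: O, bond orders sum to 1 (valence 2) → 1 H
  atom 5: C, bond orders sum to 2 (valence 4) → 2 H
  atom 6: C, bond orders sum to 3 (valence 4) → 1 H
  atom 7: C, bond orders sum to 1 (valence 4) → 3 H
  atom 8: C, bond orders sum to 3 (valence 4) → 1 H
  atom 9: O, bond orders sum to 1 (valence 2) → 1 H
Totals → C:6, H:12, O:3.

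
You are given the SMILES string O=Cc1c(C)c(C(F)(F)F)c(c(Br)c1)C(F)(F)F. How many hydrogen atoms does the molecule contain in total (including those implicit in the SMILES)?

Walk through each heavy atom and fill implicit hydrogens from standard valence (C 4, N 3, O 2, S 2, halogen 1); for lowercase aromatic atoms, an aromatic c carries 1 H when it has two neighbours and 0 H with three, and aromatic n carries 0 H:
  atom 1: O, bond orders sum to 2 (valence 2) → 0 H
  atom 2: C, bond orders sum to 3 (valence 4) → 1 H
  atom 3: aromatic c, 3 neighbours → 0 H
  atom 4: aromatic c, 3 neighbours → 0 H
  atom 5: C, bond orders sum to 1 (valence 4) → 3 H
  atom 6: aromatic c, 3 neighbours → 0 H
  atom 7: C, bond orders sum to 4 (valence 4) → 0 H
  atom 8: F (halogen, monovalent) → 0 H
  atom 9: F (halogen, monovalent) → 0 H
  atom 10: F (halogen, monovalent) → 0 H
  atom 11: aromatic c, 3 neighbours → 0 H
  atom 12: aromatic c, 3 neighbours → 0 H
  atom 13: Br (halogen, monovalent) → 0 H
  atom 14: aromatic c, 2 neighbours → 1 H
  atom 15: C, bond orders sum to 4 (valence 4) → 0 H
  atom 16: F (halogen, monovalent) → 0 H
  atom 17: F (halogen, monovalent) → 0 H
  atom 18: F (halogen, monovalent) → 0 H
Total hydrogens: 5.

5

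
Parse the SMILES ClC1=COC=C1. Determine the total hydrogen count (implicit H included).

3

Walk through each heavy atom and fill implicit hydrogens from standard valence (C 4, N 3, O 2, S 2, halogen 1):
  atom 1: Cl (halogen, monovalent) → 0 H
  atom 2: C, bond orders sum to 4 (valence 4) → 0 H
  atom 3: C, bond orders sum to 3 (valence 4) → 1 H
  atom 4: O, bond orders sum to 2 (valence 2) → 0 H
  atom 5: C, bond orders sum to 3 (valence 4) → 1 H
  atom 6: C, bond orders sum to 3 (valence 4) → 1 H
Total hydrogens: 3.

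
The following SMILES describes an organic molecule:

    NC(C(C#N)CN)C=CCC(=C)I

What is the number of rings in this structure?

In SMILES, each pair of matching ring-closure digits denotes one ring-closing bond; the number of such bonds equals the number of independent rings.
Ring-closure bonds here: 0.

0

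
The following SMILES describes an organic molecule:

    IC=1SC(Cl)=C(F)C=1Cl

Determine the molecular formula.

C4Cl2FIS

Walk through each heavy atom and fill implicit hydrogens from standard valence (C 4, N 3, O 2, S 2, halogen 1):
  atom 1: I (halogen, monovalent) → 0 H
  atom 2: C, bond orders sum to 4 (valence 4) → 0 H
  atom 3: S, bond orders sum to 2 (valence 2) → 0 H
  atom 4: C, bond orders sum to 4 (valence 4) → 0 H
  atom 5: Cl (halogen, monovalent) → 0 H
  atom 6: C, bond orders sum to 4 (valence 4) → 0 H
  atom 7: F (halogen, monovalent) → 0 H
  atom 8: C, bond orders sum to 4 (valence 4) → 0 H
  atom 9: Cl (halogen, monovalent) → 0 H
Totals → C:4, Cl:2, F:1, I:1, S:1.
In Hill order: C4Cl2FIS.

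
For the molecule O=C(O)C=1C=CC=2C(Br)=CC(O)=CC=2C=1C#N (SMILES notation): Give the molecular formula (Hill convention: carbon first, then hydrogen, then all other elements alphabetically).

C12H6BrNO3

Walk through each heavy atom and fill implicit hydrogens from standard valence (C 4, N 3, O 2, S 2, halogen 1):
  atom 1: O, bond orders sum to 2 (valence 2) → 0 H
  atom 2: C, bond orders sum to 4 (valence 4) → 0 H
  atom 3: O, bond orders sum to 1 (valence 2) → 1 H
  atom 4: C, bond orders sum to 4 (valence 4) → 0 H
  atom 5: C, bond orders sum to 3 (valence 4) → 1 H
  atom 6: C, bond orders sum to 3 (valence 4) → 1 H
  atom 7: C, bond orders sum to 4 (valence 4) → 0 H
  atom 8: C, bond orders sum to 4 (valence 4) → 0 H
  atom 9: Br (halogen, monovalent) → 0 H
  atom 10: C, bond orders sum to 3 (valence 4) → 1 H
  atom 11: C, bond orders sum to 4 (valence 4) → 0 H
  atom 12: O, bond orders sum to 1 (valence 2) → 1 H
  atom 13: C, bond orders sum to 3 (valence 4) → 1 H
  atom 14: C, bond orders sum to 4 (valence 4) → 0 H
  atom 15: C, bond orders sum to 4 (valence 4) → 0 H
  atom 16: C, bond orders sum to 4 (valence 4) → 0 H
  atom 17: N, bond orders sum to 3 (valence 3) → 0 H
Totals → C:12, H:6, Br:1, N:1, O:3.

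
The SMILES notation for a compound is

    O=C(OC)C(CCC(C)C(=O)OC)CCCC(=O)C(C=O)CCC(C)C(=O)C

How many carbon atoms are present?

21

Count every carbon token in the SMILES (each C, including those in ring-closure positions and inside branches).
Carbon count: 21.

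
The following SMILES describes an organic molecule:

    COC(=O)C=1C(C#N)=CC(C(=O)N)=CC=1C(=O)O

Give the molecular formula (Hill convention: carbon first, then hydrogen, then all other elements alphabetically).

Walk through each heavy atom and fill implicit hydrogens from standard valence (C 4, N 3, O 2, S 2, halogen 1):
  atom 1: C, bond orders sum to 1 (valence 4) → 3 H
  atom 2: O, bond orders sum to 2 (valence 2) → 0 H
  atom 3: C, bond orders sum to 4 (valence 4) → 0 H
  atom 4: O, bond orders sum to 2 (valence 2) → 0 H
  atom 5: C, bond orders sum to 4 (valence 4) → 0 H
  atom 6: C, bond orders sum to 4 (valence 4) → 0 H
  atom 7: C, bond orders sum to 4 (valence 4) → 0 H
  atom 8: N, bond orders sum to 3 (valence 3) → 0 H
  atom 9: C, bond orders sum to 3 (valence 4) → 1 H
  atom 10: C, bond orders sum to 4 (valence 4) → 0 H
  atom 11: C, bond orders sum to 4 (valence 4) → 0 H
  atom 12: O, bond orders sum to 2 (valence 2) → 0 H
  atom 13: N, bond orders sum to 1 (valence 3) → 2 H
  atom 14: C, bond orders sum to 3 (valence 4) → 1 H
  atom 15: C, bond orders sum to 4 (valence 4) → 0 H
  atom 16: C, bond orders sum to 4 (valence 4) → 0 H
  atom 17: O, bond orders sum to 2 (valence 2) → 0 H
  atom 18: O, bond orders sum to 1 (valence 2) → 1 H
Totals → C:11, H:8, N:2, O:5.

C11H8N2O5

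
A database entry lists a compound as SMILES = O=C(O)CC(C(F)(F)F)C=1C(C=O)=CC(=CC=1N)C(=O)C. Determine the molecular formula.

Walk through each heavy atom and fill implicit hydrogens from standard valence (C 4, N 3, O 2, S 2, halogen 1):
  atom 1: O, bond orders sum to 2 (valence 2) → 0 H
  atom 2: C, bond orders sum to 4 (valence 4) → 0 H
  atom 3: O, bond orders sum to 1 (valence 2) → 1 H
  atom 4: C, bond orders sum to 2 (valence 4) → 2 H
  atom 5: C, bond orders sum to 3 (valence 4) → 1 H
  atom 6: C, bond orders sum to 4 (valence 4) → 0 H
  atom 7: F (halogen, monovalent) → 0 H
  atom 8: F (halogen, monovalent) → 0 H
  atom 9: F (halogen, monovalent) → 0 H
  atom 10: C, bond orders sum to 4 (valence 4) → 0 H
  atom 11: C, bond orders sum to 4 (valence 4) → 0 H
  atom 12: C, bond orders sum to 3 (valence 4) → 1 H
  atom 13: O, bond orders sum to 2 (valence 2) → 0 H
  atom 14: C, bond orders sum to 3 (valence 4) → 1 H
  atom 15: C, bond orders sum to 4 (valence 4) → 0 H
  atom 16: C, bond orders sum to 3 (valence 4) → 1 H
  atom 17: C, bond orders sum to 4 (valence 4) → 0 H
  atom 18: N, bond orders sum to 1 (valence 3) → 2 H
  atom 19: C, bond orders sum to 4 (valence 4) → 0 H
  atom 20: O, bond orders sum to 2 (valence 2) → 0 H
  atom 21: C, bond orders sum to 1 (valence 4) → 3 H
Totals → C:13, H:12, F:3, N:1, O:4.
In Hill order: C13H12F3NO4.

C13H12F3NO4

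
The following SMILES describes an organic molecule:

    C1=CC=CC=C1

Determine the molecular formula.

Walk through each heavy atom and fill implicit hydrogens from standard valence (C 4, N 3, O 2, S 2, halogen 1):
  atom 1: C, bond orders sum to 3 (valence 4) → 1 H
  atom 2: C, bond orders sum to 3 (valence 4) → 1 H
  atom 3: C, bond orders sum to 3 (valence 4) → 1 H
  atom 4: C, bond orders sum to 3 (valence 4) → 1 H
  atom 5: C, bond orders sum to 3 (valence 4) → 1 H
  atom 6: C, bond orders sum to 3 (valence 4) → 1 H
Totals → C:6, H:6.

C6H6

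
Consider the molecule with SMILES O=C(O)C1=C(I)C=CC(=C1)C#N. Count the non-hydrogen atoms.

Every atom symbol written in the SMILES (organic subset) is one heavy atom; implicit H are not written.
Heavy atoms by element → C:8, I:1, N:1, O:2.
Total: 12.

12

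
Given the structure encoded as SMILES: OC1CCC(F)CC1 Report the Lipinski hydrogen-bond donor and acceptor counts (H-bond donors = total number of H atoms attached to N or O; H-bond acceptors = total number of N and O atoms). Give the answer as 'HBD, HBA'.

Donors: find every N or O and count the H atoms it carries.
  atom 1 (O): bond orders sum to 1 → 1 H
Lipinski HBD = 1.
Acceptors: N atoms = 0, O atoms = 1 → HBA = 1.

1, 1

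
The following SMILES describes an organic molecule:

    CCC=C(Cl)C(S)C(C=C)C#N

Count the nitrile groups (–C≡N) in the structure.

The nitrile motif appears at heavy-atom position 11 in the SMILES.
Other groups present: 2 alkene, 1 thiol.
Nitrile count: 1.

1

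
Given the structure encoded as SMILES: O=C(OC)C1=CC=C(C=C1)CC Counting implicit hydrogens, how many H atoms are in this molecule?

Walk through each heavy atom and fill implicit hydrogens from standard valence (C 4, N 3, O 2, S 2, halogen 1):
  atom 1: O, bond orders sum to 2 (valence 2) → 0 H
  atom 2: C, bond orders sum to 4 (valence 4) → 0 H
  atom 3: O, bond orders sum to 2 (valence 2) → 0 H
  atom 4: C, bond orders sum to 1 (valence 4) → 3 H
  atom 5: C, bond orders sum to 4 (valence 4) → 0 H
  atom 6: C, bond orders sum to 3 (valence 4) → 1 H
  atom 7: C, bond orders sum to 3 (valence 4) → 1 H
  atom 8: C, bond orders sum to 4 (valence 4) → 0 H
  atom 9: C, bond orders sum to 3 (valence 4) → 1 H
  atom 10: C, bond orders sum to 3 (valence 4) → 1 H
  atom 11: C, bond orders sum to 2 (valence 4) → 2 H
  atom 12: C, bond orders sum to 1 (valence 4) → 3 H
Total hydrogens: 12.

12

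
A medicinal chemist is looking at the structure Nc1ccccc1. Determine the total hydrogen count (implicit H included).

Walk through each heavy atom and fill implicit hydrogens from standard valence (C 4, N 3, O 2, S 2, halogen 1); for lowercase aromatic atoms, an aromatic c carries 1 H when it has two neighbours and 0 H with three, and aromatic n carries 0 H:
  atom 1: N, bond orders sum to 1 (valence 3) → 2 H
  atom 2: aromatic c, 3 neighbours → 0 H
  atom 3: aromatic c, 2 neighbours → 1 H
  atom 4: aromatic c, 2 neighbours → 1 H
  atom 5: aromatic c, 2 neighbours → 1 H
  atom 6: aromatic c, 2 neighbours → 1 H
  atom 7: aromatic c, 2 neighbours → 1 H
Total hydrogens: 7.

7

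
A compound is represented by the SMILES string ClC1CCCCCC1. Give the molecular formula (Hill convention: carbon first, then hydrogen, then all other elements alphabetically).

Walk through each heavy atom and fill implicit hydrogens from standard valence (C 4, N 3, O 2, S 2, halogen 1):
  atom 1: Cl (halogen, monovalent) → 0 H
  atom 2: C, bond orders sum to 3 (valence 4) → 1 H
  atom 3: C, bond orders sum to 2 (valence 4) → 2 H
  atom 4: C, bond orders sum to 2 (valence 4) → 2 H
  atom 5: C, bond orders sum to 2 (valence 4) → 2 H
  atom 6: C, bond orders sum to 2 (valence 4) → 2 H
  atom 7: C, bond orders sum to 2 (valence 4) → 2 H
  atom 8: C, bond orders sum to 2 (valence 4) → 2 H
Totals → C:7, H:13, Cl:1.

C7H13Cl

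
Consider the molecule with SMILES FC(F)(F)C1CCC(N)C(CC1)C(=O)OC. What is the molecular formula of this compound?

Walk through each heavy atom and fill implicit hydrogens from standard valence (C 4, N 3, O 2, S 2, halogen 1):
  atom 1: F (halogen, monovalent) → 0 H
  atom 2: C, bond orders sum to 4 (valence 4) → 0 H
  atom 3: F (halogen, monovalent) → 0 H
  atom 4: F (halogen, monovalent) → 0 H
  atom 5: C, bond orders sum to 3 (valence 4) → 1 H
  atom 6: C, bond orders sum to 2 (valence 4) → 2 H
  atom 7: C, bond orders sum to 2 (valence 4) → 2 H
  atom 8: C, bond orders sum to 3 (valence 4) → 1 H
  atom 9: N, bond orders sum to 1 (valence 3) → 2 H
  atom 10: C, bond orders sum to 3 (valence 4) → 1 H
  atom 11: C, bond orders sum to 2 (valence 4) → 2 H
  atom 12: C, bond orders sum to 2 (valence 4) → 2 H
  atom 13: C, bond orders sum to 4 (valence 4) → 0 H
  atom 14: O, bond orders sum to 2 (valence 2) → 0 H
  atom 15: O, bond orders sum to 2 (valence 2) → 0 H
  atom 16: C, bond orders sum to 1 (valence 4) → 3 H
Totals → C:10, H:16, F:3, N:1, O:2.

C10H16F3NO2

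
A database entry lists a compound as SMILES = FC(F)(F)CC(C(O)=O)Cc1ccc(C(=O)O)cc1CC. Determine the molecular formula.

C14H15F3O4

Walk through each heavy atom and fill implicit hydrogens from standard valence (C 4, N 3, O 2, S 2, halogen 1); for lowercase aromatic atoms, an aromatic c carries 1 H when it has two neighbours and 0 H with three, and aromatic n carries 0 H:
  atom 1: F (halogen, monovalent) → 0 H
  atom 2: C, bond orders sum to 4 (valence 4) → 0 H
  atom 3: F (halogen, monovalent) → 0 H
  atom 4: F (halogen, monovalent) → 0 H
  atom 5: C, bond orders sum to 2 (valence 4) → 2 H
  atom 6: C, bond orders sum to 3 (valence 4) → 1 H
  atom 7: C, bond orders sum to 4 (valence 4) → 0 H
  atom 8: O, bond orders sum to 1 (valence 2) → 1 H
  atom 9: O, bond orders sum to 2 (valence 2) → 0 H
  atom 10: C, bond orders sum to 2 (valence 4) → 2 H
  atom 11: aromatic c, 3 neighbours → 0 H
  atom 12: aromatic c, 2 neighbours → 1 H
  atom 13: aromatic c, 2 neighbours → 1 H
  atom 14: aromatic c, 3 neighbours → 0 H
  atom 15: C, bond orders sum to 4 (valence 4) → 0 H
  atom 16: O, bond orders sum to 2 (valence 2) → 0 H
  atom 17: O, bond orders sum to 1 (valence 2) → 1 H
  atom 18: aromatic c, 2 neighbours → 1 H
  atom 19: aromatic c, 3 neighbours → 0 H
  atom 20: C, bond orders sum to 2 (valence 4) → 2 H
  atom 21: C, bond orders sum to 1 (valence 4) → 3 H
Totals → C:14, H:15, F:3, O:4.
In Hill order: C14H15F3O4.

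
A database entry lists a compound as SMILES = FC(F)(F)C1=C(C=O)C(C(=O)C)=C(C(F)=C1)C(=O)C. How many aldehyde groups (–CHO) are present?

The aldehyde motif appears at heavy-atom position 7 in the SMILES.
Other groups present: 2 ketone.
Aldehyde count: 1.

1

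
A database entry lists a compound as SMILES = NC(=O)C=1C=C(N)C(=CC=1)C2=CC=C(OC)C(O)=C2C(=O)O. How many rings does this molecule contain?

2

In SMILES, each pair of matching ring-closure digits denotes one ring-closing bond; the number of such bonds equals the number of independent rings.
Ring-closure bonds here: 2.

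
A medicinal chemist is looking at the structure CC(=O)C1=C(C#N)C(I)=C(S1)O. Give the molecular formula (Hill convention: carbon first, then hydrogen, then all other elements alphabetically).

C7H4INO2S

Walk through each heavy atom and fill implicit hydrogens from standard valence (C 4, N 3, O 2, S 2, halogen 1):
  atom 1: C, bond orders sum to 1 (valence 4) → 3 H
  atom 2: C, bond orders sum to 4 (valence 4) → 0 H
  atom 3: O, bond orders sum to 2 (valence 2) → 0 H
  atom 4: C, bond orders sum to 4 (valence 4) → 0 H
  atom 5: C, bond orders sum to 4 (valence 4) → 0 H
  atom 6: C, bond orders sum to 4 (valence 4) → 0 H
  atom 7: N, bond orders sum to 3 (valence 3) → 0 H
  atom 8: C, bond orders sum to 4 (valence 4) → 0 H
  atom 9: I (halogen, monovalent) → 0 H
  atom 10: C, bond orders sum to 4 (valence 4) → 0 H
  atom 11: S, bond orders sum to 2 (valence 2) → 0 H
  atom 12: O, bond orders sum to 1 (valence 2) → 1 H
Totals → C:7, H:4, I:1, N:1, O:2, S:1.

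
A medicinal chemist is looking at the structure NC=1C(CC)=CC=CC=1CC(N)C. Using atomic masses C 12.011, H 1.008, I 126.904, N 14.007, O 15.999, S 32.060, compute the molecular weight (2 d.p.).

First, the molecular formula is C11H18N2 (counting implicit H from valence).
  C: 11 × 12.011 = 132.121
  H: 18 × 1.008 = 18.144
  N: 2 × 14.007 = 28.014
Sum: 11×12.011 + 18×1.008 + 2×14.007 = 178.279 → 178.28 g/mol.

178.28 g/mol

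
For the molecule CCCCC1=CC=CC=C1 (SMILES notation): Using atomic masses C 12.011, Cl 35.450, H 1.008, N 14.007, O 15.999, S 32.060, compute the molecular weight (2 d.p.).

134.22 g/mol

First, the molecular formula is C10H14 (counting implicit H from valence).
  C: 10 × 12.011 = 120.110
  H: 14 × 1.008 = 14.112
Sum: 10×12.011 + 14×1.008 = 134.222 → 134.22 g/mol.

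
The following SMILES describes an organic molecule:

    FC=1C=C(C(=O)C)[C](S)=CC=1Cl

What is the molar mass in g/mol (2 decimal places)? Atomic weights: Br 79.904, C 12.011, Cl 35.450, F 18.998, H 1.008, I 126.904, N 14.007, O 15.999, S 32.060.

First, the molecular formula is C8H6ClFOS (counting implicit H from valence).
  C: 8 × 12.011 = 96.088
  Cl: 1 × 35.450 = 35.450
  F: 1 × 18.998 = 18.998
  H: 6 × 1.008 = 6.048
  O: 1 × 15.999 = 15.999
  S: 1 × 32.060 = 32.060
Sum: 8×12.011 + 1×35.450 + 1×18.998 + 6×1.008 + 1×15.999 + 1×32.060 = 204.643 → 204.64 g/mol.

204.64 g/mol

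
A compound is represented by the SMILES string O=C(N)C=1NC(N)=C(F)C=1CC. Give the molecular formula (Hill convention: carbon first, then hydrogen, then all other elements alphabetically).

C7H10FN3O

Walk through each heavy atom and fill implicit hydrogens from standard valence (C 4, N 3, O 2, S 2, halogen 1):
  atom 1: O, bond orders sum to 2 (valence 2) → 0 H
  atom 2: C, bond orders sum to 4 (valence 4) → 0 H
  atom 3: N, bond orders sum to 1 (valence 3) → 2 H
  atom 4: C, bond orders sum to 4 (valence 4) → 0 H
  atom 5: N, bond orders sum to 2 (valence 3) → 1 H
  atom 6: C, bond orders sum to 4 (valence 4) → 0 H
  atom 7: N, bond orders sum to 1 (valence 3) → 2 H
  atom 8: C, bond orders sum to 4 (valence 4) → 0 H
  atom 9: F (halogen, monovalent) → 0 H
  atom 10: C, bond orders sum to 4 (valence 4) → 0 H
  atom 11: C, bond orders sum to 2 (valence 4) → 2 H
  atom 12: C, bond orders sum to 1 (valence 4) → 3 H
Totals → C:7, H:10, F:1, N:3, O:1.
In Hill order: C7H10FN3O.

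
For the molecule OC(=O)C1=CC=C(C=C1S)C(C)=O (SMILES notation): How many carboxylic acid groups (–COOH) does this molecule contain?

The carboxylic acid motif appears at heavy-atom position 2 in the SMILES.
Other groups present: 1 ketone, 1 thiol.
Carboxylic acid count: 1.

1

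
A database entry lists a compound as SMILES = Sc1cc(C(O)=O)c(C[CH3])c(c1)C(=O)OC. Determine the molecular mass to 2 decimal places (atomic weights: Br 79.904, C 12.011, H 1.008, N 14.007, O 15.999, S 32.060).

240.27 g/mol

First, the molecular formula is C11H12O4S (counting implicit H from valence).
  C: 11 × 12.011 = 132.121
  H: 12 × 1.008 = 12.096
  O: 4 × 15.999 = 63.996
  S: 1 × 32.060 = 32.060
Sum: 11×12.011 + 12×1.008 + 4×15.999 + 1×32.060 = 240.273 → 240.27 g/mol.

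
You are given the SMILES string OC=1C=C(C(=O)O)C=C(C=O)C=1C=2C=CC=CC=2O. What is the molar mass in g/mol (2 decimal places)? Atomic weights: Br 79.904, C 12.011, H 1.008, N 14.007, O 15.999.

First, the molecular formula is C14H10O5 (counting implicit H from valence).
  C: 14 × 12.011 = 168.154
  H: 10 × 1.008 = 10.080
  O: 5 × 15.999 = 79.995
Sum: 14×12.011 + 10×1.008 + 5×15.999 = 258.229 → 258.23 g/mol.

258.23 g/mol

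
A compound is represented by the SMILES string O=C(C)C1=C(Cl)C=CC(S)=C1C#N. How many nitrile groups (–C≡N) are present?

The nitrile motif appears at heavy-atom position 12 in the SMILES.
Other groups present: 1 ketone, 1 thiol.
Nitrile count: 1.

1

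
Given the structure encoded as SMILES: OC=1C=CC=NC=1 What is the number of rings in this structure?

1

In SMILES, each pair of matching ring-closure digits denotes one ring-closing bond; the number of such bonds equals the number of independent rings.
Ring-closure bonds here: 1.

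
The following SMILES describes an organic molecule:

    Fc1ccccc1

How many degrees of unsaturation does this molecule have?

Molecular formula: C6H5F.
DoU = (2C + 2 + N − H − X) / 2, where X is the halogen count and O/S are ignored.
    = (2·6 + 2 + 0 − 5 − 1) / 2 = 8 / 2 = 4.

4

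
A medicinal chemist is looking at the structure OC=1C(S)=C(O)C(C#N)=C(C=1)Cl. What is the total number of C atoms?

7

Count every carbon token in the SMILES (each C, including those in ring-closure positions and inside branches).
Carbon count: 7.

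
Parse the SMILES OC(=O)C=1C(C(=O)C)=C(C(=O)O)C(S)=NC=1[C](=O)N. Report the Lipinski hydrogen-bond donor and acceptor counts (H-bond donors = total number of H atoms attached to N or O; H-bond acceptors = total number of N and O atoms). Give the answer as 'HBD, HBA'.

Donors: find every N or O and count the H atoms it carries.
  atom 1 (O): bond orders sum to 1 → 1 H
  atom 3 (O): bond orders sum to 2 → 0 H
  atom 7 (O): bond orders sum to 2 → 0 H
  atom 11 (O): bond orders sum to 2 → 0 H
  atom 12 (O): bond orders sum to 1 → 1 H
  atom 15 (N): bond orders sum to 3 → 0 H
  atom 18 (O): bond orders sum to 2 → 0 H
  atom 19 (N): bond orders sum to 1 → 2 H
Lipinski HBD = 4.
Acceptors: N atoms = 2, O atoms = 6 → HBA = 8.

4, 8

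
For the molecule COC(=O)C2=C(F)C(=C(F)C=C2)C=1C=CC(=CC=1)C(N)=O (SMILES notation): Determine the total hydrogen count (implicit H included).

Walk through each heavy atom and fill implicit hydrogens from standard valence (C 4, N 3, O 2, S 2, halogen 1):
  atom 1: C, bond orders sum to 1 (valence 4) → 3 H
  atom 2: O, bond orders sum to 2 (valence 2) → 0 H
  atom 3: C, bond orders sum to 4 (valence 4) → 0 H
  atom 4: O, bond orders sum to 2 (valence 2) → 0 H
  atom 5: C, bond orders sum to 4 (valence 4) → 0 H
  atom 6: C, bond orders sum to 4 (valence 4) → 0 H
  atom 7: F (halogen, monovalent) → 0 H
  atom 8: C, bond orders sum to 4 (valence 4) → 0 H
  atom 9: C, bond orders sum to 4 (valence 4) → 0 H
  atom 10: F (halogen, monovalent) → 0 H
  atom 11: C, bond orders sum to 3 (valence 4) → 1 H
  atom 12: C, bond orders sum to 3 (valence 4) → 1 H
  atom 13: C, bond orders sum to 4 (valence 4) → 0 H
  atom 14: C, bond orders sum to 3 (valence 4) → 1 H
  atom 15: C, bond orders sum to 3 (valence 4) → 1 H
  atom 16: C, bond orders sum to 4 (valence 4) → 0 H
  atom 17: C, bond orders sum to 3 (valence 4) → 1 H
  atom 18: C, bond orders sum to 3 (valence 4) → 1 H
  atom 19: C, bond orders sum to 4 (valence 4) → 0 H
  atom 20: N, bond orders sum to 1 (valence 3) → 2 H
  atom 21: O, bond orders sum to 2 (valence 2) → 0 H
Total hydrogens: 11.

11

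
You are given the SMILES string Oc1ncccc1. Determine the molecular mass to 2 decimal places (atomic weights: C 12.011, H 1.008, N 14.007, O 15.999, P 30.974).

95.10 g/mol

First, the molecular formula is C5H5NO (counting implicit H from valence).
  C: 5 × 12.011 = 60.055
  H: 5 × 1.008 = 5.040
  N: 1 × 14.007 = 14.007
  O: 1 × 15.999 = 15.999
Sum: 5×12.011 + 5×1.008 + 1×14.007 + 1×15.999 = 95.101 → 95.10 g/mol.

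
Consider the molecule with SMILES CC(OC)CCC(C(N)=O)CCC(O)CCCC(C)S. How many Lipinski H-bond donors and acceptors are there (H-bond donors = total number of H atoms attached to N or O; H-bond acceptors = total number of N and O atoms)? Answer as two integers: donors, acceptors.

3, 4

Donors: find every N or O and count the H atoms it carries.
  atom 3 (O): bond orders sum to 2 → 0 H
  atom 9 (N): bond orders sum to 1 → 2 H
  atom 10 (O): bond orders sum to 2 → 0 H
  atom 14 (O): bond orders sum to 1 → 1 H
Lipinski HBD = 3.
Acceptors: N atoms = 1, O atoms = 3 → HBA = 4.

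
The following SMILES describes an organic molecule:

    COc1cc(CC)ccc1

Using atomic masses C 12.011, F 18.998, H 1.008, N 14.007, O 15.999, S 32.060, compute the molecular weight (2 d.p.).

136.19 g/mol

First, the molecular formula is C9H12O (counting implicit H from valence).
  C: 9 × 12.011 = 108.099
  H: 12 × 1.008 = 12.096
  O: 1 × 15.999 = 15.999
Sum: 9×12.011 + 12×1.008 + 1×15.999 = 136.194 → 136.19 g/mol.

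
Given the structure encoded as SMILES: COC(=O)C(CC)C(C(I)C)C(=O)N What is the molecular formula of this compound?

Walk through each heavy atom and fill implicit hydrogens from standard valence (C 4, N 3, O 2, S 2, halogen 1):
  atom 1: C, bond orders sum to 1 (valence 4) → 3 H
  atom 2: O, bond orders sum to 2 (valence 2) → 0 H
  atom 3: C, bond orders sum to 4 (valence 4) → 0 H
  atom 4: O, bond orders sum to 2 (valence 2) → 0 H
  atom 5: C, bond orders sum to 3 (valence 4) → 1 H
  atom 6: C, bond orders sum to 2 (valence 4) → 2 H
  atom 7: C, bond orders sum to 1 (valence 4) → 3 H
  atom 8: C, bond orders sum to 3 (valence 4) → 1 H
  atom 9: C, bond orders sum to 3 (valence 4) → 1 H
  atom 10: I (halogen, monovalent) → 0 H
  atom 11: C, bond orders sum to 1 (valence 4) → 3 H
  atom 12: C, bond orders sum to 4 (valence 4) → 0 H
  atom 13: O, bond orders sum to 2 (valence 2) → 0 H
  atom 14: N, bond orders sum to 1 (valence 3) → 2 H
Totals → C:9, H:16, I:1, N:1, O:3.
In Hill order: C9H16INO3.

C9H16INO3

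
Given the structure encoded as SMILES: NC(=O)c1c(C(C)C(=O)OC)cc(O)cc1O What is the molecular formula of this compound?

Walk through each heavy atom and fill implicit hydrogens from standard valence (C 4, N 3, O 2, S 2, halogen 1); for lowercase aromatic atoms, an aromatic c carries 1 H when it has two neighbours and 0 H with three, and aromatic n carries 0 H:
  atom 1: N, bond orders sum to 1 (valence 3) → 2 H
  atom 2: C, bond orders sum to 4 (valence 4) → 0 H
  atom 3: O, bond orders sum to 2 (valence 2) → 0 H
  atom 4: aromatic c, 3 neighbours → 0 H
  atom 5: aromatic c, 3 neighbours → 0 H
  atom 6: C, bond orders sum to 3 (valence 4) → 1 H
  atom 7: C, bond orders sum to 1 (valence 4) → 3 H
  atom 8: C, bond orders sum to 4 (valence 4) → 0 H
  atom 9: O, bond orders sum to 2 (valence 2) → 0 H
  atom 10: O, bond orders sum to 2 (valence 2) → 0 H
  atom 11: C, bond orders sum to 1 (valence 4) → 3 H
  atom 12: aromatic c, 2 neighbours → 1 H
  atom 13: aromatic c, 3 neighbours → 0 H
  atom 14: O, bond orders sum to 1 (valence 2) → 1 H
  atom 15: aromatic c, 2 neighbours → 1 H
  atom 16: aromatic c, 3 neighbours → 0 H
  atom 17: O, bond orders sum to 1 (valence 2) → 1 H
Totals → C:11, H:13, N:1, O:5.
In Hill order: C11H13NO5.

C11H13NO5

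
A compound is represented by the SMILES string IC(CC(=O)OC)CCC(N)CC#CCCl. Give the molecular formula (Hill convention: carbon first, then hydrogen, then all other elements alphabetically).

C11H17ClINO2

Walk through each heavy atom and fill implicit hydrogens from standard valence (C 4, N 3, O 2, S 2, halogen 1):
  atom 1: I (halogen, monovalent) → 0 H
  atom 2: C, bond orders sum to 3 (valence 4) → 1 H
  atom 3: C, bond orders sum to 2 (valence 4) → 2 H
  atom 4: C, bond orders sum to 4 (valence 4) → 0 H
  atom 5: O, bond orders sum to 2 (valence 2) → 0 H
  atom 6: O, bond orders sum to 2 (valence 2) → 0 H
  atom 7: C, bond orders sum to 1 (valence 4) → 3 H
  atom 8: C, bond orders sum to 2 (valence 4) → 2 H
  atom 9: C, bond orders sum to 2 (valence 4) → 2 H
  atom 10: C, bond orders sum to 3 (valence 4) → 1 H
  atom 11: N, bond orders sum to 1 (valence 3) → 2 H
  atom 12: C, bond orders sum to 2 (valence 4) → 2 H
  atom 13: C, bond orders sum to 4 (valence 4) → 0 H
  atom 14: C, bond orders sum to 4 (valence 4) → 0 H
  atom 15: C, bond orders sum to 2 (valence 4) → 2 H
  atom 16: Cl (halogen, monovalent) → 0 H
Totals → C:11, H:17, Cl:1, I:1, N:1, O:2.
In Hill order: C11H17ClINO2.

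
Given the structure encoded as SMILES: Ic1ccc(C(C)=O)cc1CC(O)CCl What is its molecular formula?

C11H12ClIO2

Walk through each heavy atom and fill implicit hydrogens from standard valence (C 4, N 3, O 2, S 2, halogen 1); for lowercase aromatic atoms, an aromatic c carries 1 H when it has two neighbours and 0 H with three, and aromatic n carries 0 H:
  atom 1: I (halogen, monovalent) → 0 H
  atom 2: aromatic c, 3 neighbours → 0 H
  atom 3: aromatic c, 2 neighbours → 1 H
  atom 4: aromatic c, 2 neighbours → 1 H
  atom 5: aromatic c, 3 neighbours → 0 H
  atom 6: C, bond orders sum to 4 (valence 4) → 0 H
  atom 7: C, bond orders sum to 1 (valence 4) → 3 H
  atom 8: O, bond orders sum to 2 (valence 2) → 0 H
  atom 9: aromatic c, 2 neighbours → 1 H
  atom 10: aromatic c, 3 neighbours → 0 H
  atom 11: C, bond orders sum to 2 (valence 4) → 2 H
  atom 12: C, bond orders sum to 3 (valence 4) → 1 H
  atom 13: O, bond orders sum to 1 (valence 2) → 1 H
  atom 14: C, bond orders sum to 2 (valence 4) → 2 H
  atom 15: Cl (halogen, monovalent) → 0 H
Totals → C:11, H:12, Cl:1, I:1, O:2.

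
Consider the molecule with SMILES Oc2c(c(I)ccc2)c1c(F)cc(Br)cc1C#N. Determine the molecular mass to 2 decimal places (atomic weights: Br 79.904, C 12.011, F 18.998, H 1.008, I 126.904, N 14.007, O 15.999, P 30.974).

First, the molecular formula is C13H6BrFINO (counting implicit H from valence).
  Br: 1 × 79.904 = 79.904
  C: 13 × 12.011 = 156.143
  F: 1 × 18.998 = 18.998
  H: 6 × 1.008 = 6.048
  I: 1 × 126.904 = 126.904
  N: 1 × 14.007 = 14.007
  O: 1 × 15.999 = 15.999
Sum: 1×79.904 + 13×12.011 + 1×18.998 + 6×1.008 + 1×126.904 + 1×14.007 + 1×15.999 = 418.003 → 418.00 g/mol.

418.00 g/mol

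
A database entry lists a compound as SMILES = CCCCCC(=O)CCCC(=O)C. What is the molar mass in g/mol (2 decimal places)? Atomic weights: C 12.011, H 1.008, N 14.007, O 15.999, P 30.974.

184.28 g/mol

First, the molecular formula is C11H20O2 (counting implicit H from valence).
  C: 11 × 12.011 = 132.121
  H: 20 × 1.008 = 20.160
  O: 2 × 15.999 = 31.998
Sum: 11×12.011 + 20×1.008 + 2×15.999 = 184.279 → 184.28 g/mol.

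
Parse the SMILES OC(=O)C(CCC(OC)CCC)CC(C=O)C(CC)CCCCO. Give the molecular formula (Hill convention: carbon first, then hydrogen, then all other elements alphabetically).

Walk through each heavy atom and fill implicit hydrogens from standard valence (C 4, N 3, O 2, S 2, halogen 1):
  atom 1: O, bond orders sum to 1 (valence 2) → 1 H
  atom 2: C, bond orders sum to 4 (valence 4) → 0 H
  atom 3: O, bond orders sum to 2 (valence 2) → 0 H
  atom 4: C, bond orders sum to 3 (valence 4) → 1 H
  atom 5: C, bond orders sum to 2 (valence 4) → 2 H
  atom 6: C, bond orders sum to 2 (valence 4) → 2 H
  atom 7: C, bond orders sum to 3 (valence 4) → 1 H
  atom 8: O, bond orders sum to 2 (valence 2) → 0 H
  atom 9: C, bond orders sum to 1 (valence 4) → 3 H
  atom 10: C, bond orders sum to 2 (valence 4) → 2 H
  atom 11: C, bond orders sum to 2 (valence 4) → 2 H
  atom 12: C, bond orders sum to 1 (valence 4) → 3 H
  atom 13: C, bond orders sum to 2 (valence 4) → 2 H
  atom 14: C, bond orders sum to 3 (valence 4) → 1 H
  atom 15: C, bond orders sum to 3 (valence 4) → 1 H
  atom 16: O, bond orders sum to 2 (valence 2) → 0 H
  atom 17: C, bond orders sum to 3 (valence 4) → 1 H
  atom 18: C, bond orders sum to 2 (valence 4) → 2 H
  atom 19: C, bond orders sum to 1 (valence 4) → 3 H
  atom 20: C, bond orders sum to 2 (valence 4) → 2 H
  atom 21: C, bond orders sum to 2 (valence 4) → 2 H
  atom 22: C, bond orders sum to 2 (valence 4) → 2 H
  atom 23: C, bond orders sum to 2 (valence 4) → 2 H
  atom 24: O, bond orders sum to 1 (valence 2) → 1 H
Totals → C:19, H:36, O:5.
In Hill order: C19H36O5.

C19H36O5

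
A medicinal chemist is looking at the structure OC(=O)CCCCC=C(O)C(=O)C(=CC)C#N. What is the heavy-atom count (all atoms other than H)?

Every atom symbol written in the SMILES (organic subset) is one heavy atom; implicit H are not written.
Heavy atoms by element → C:12, N:1, O:4.
Total: 17.

17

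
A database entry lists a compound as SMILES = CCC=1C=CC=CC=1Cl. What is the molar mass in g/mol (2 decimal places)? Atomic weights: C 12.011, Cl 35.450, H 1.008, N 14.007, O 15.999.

First, the molecular formula is C8H9Cl (counting implicit H from valence).
  C: 8 × 12.011 = 96.088
  Cl: 1 × 35.450 = 35.450
  H: 9 × 1.008 = 9.072
Sum: 8×12.011 + 1×35.450 + 9×1.008 = 140.610 → 140.61 g/mol.

140.61 g/mol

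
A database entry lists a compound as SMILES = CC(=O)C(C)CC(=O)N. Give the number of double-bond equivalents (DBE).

Degree of unsaturation = (number of rings) + (number of π bonds).
Ring closures in the SMILES: 0.
π bonds: 2 double bonds (each 1 DoU) → 2 DoU from unsaturation.
Total DoU = 0 + 2 = 2.

2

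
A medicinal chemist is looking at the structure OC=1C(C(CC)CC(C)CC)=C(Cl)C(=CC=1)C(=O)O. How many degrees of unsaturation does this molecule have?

Molecular formula: C15H21ClO3.
DoU = (2C + 2 + N − H − X) / 2, where X is the halogen count and O/S are ignored.
    = (2·15 + 2 + 0 − 21 − 1) / 2 = 10 / 2 = 5.

5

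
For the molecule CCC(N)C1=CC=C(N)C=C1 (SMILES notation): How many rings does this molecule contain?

In SMILES, each pair of matching ring-closure digits denotes one ring-closing bond; the number of such bonds equals the number of independent rings.
Ring-closure bonds here: 1.

1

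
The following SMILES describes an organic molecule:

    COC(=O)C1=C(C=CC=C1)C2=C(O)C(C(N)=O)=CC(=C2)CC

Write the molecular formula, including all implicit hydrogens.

Walk through each heavy atom and fill implicit hydrogens from standard valence (C 4, N 3, O 2, S 2, halogen 1):
  atom 1: C, bond orders sum to 1 (valence 4) → 3 H
  atom 2: O, bond orders sum to 2 (valence 2) → 0 H
  atom 3: C, bond orders sum to 4 (valence 4) → 0 H
  atom 4: O, bond orders sum to 2 (valence 2) → 0 H
  atom 5: C, bond orders sum to 4 (valence 4) → 0 H
  atom 6: C, bond orders sum to 4 (valence 4) → 0 H
  atom 7: C, bond orders sum to 3 (valence 4) → 1 H
  atom 8: C, bond orders sum to 3 (valence 4) → 1 H
  atom 9: C, bond orders sum to 3 (valence 4) → 1 H
  atom 10: C, bond orders sum to 3 (valence 4) → 1 H
  atom 11: C, bond orders sum to 4 (valence 4) → 0 H
  atom 12: C, bond orders sum to 4 (valence 4) → 0 H
  atom 13: O, bond orders sum to 1 (valence 2) → 1 H
  atom 14: C, bond orders sum to 4 (valence 4) → 0 H
  atom 15: C, bond orders sum to 4 (valence 4) → 0 H
  atom 16: N, bond orders sum to 1 (valence 3) → 2 H
  atom 17: O, bond orders sum to 2 (valence 2) → 0 H
  atom 18: C, bond orders sum to 3 (valence 4) → 1 H
  atom 19: C, bond orders sum to 4 (valence 4) → 0 H
  atom 20: C, bond orders sum to 3 (valence 4) → 1 H
  atom 21: C, bond orders sum to 2 (valence 4) → 2 H
  atom 22: C, bond orders sum to 1 (valence 4) → 3 H
Totals → C:17, H:17, N:1, O:4.

C17H17NO4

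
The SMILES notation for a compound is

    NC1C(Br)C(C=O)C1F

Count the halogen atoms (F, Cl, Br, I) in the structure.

Halogen atoms appear at heavy-atom positions 4, 9 (1×Br, 1×F).
Other groups present: 1 aldehyde, 1 primary amine.
Halogen count: 2.

2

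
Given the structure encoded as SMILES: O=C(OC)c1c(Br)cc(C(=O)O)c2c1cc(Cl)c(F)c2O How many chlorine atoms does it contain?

Scan the SMILES for Cl atoms (remember two-letter symbols like Cl and Br are single atoms).
Chlorine count: 1.

1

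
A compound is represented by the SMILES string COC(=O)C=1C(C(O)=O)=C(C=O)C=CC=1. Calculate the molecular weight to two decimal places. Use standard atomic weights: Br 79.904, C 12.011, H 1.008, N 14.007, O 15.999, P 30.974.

208.17 g/mol

First, the molecular formula is C10H8O5 (counting implicit H from valence).
  C: 10 × 12.011 = 120.110
  H: 8 × 1.008 = 8.064
  O: 5 × 15.999 = 79.995
Sum: 10×12.011 + 8×1.008 + 5×15.999 = 208.169 → 208.17 g/mol.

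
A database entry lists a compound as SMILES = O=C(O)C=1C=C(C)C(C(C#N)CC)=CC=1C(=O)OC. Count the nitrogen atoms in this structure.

Scan the SMILES for N atoms (remember two-letter symbols like Cl and Br are single atoms).
Nitrogen count: 1.

1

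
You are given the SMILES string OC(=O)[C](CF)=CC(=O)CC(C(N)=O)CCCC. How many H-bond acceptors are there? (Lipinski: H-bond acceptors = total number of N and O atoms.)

5

N atoms: 1; O atoms: 4.
Lipinski HBA = 1 + 4 = 5.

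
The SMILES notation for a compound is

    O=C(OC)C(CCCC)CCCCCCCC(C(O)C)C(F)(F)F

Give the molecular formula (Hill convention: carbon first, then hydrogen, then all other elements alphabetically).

C18H33F3O3

Walk through each heavy atom and fill implicit hydrogens from standard valence (C 4, N 3, O 2, S 2, halogen 1):
  atom 1: O, bond orders sum to 2 (valence 2) → 0 H
  atom 2: C, bond orders sum to 4 (valence 4) → 0 H
  atom 3: O, bond orders sum to 2 (valence 2) → 0 H
  atom 4: C, bond orders sum to 1 (valence 4) → 3 H
  atom 5: C, bond orders sum to 3 (valence 4) → 1 H
  atom 6: C, bond orders sum to 2 (valence 4) → 2 H
  atom 7: C, bond orders sum to 2 (valence 4) → 2 H
  atom 8: C, bond orders sum to 2 (valence 4) → 2 H
  atom 9: C, bond orders sum to 1 (valence 4) → 3 H
  atom 10: C, bond orders sum to 2 (valence 4) → 2 H
  atom 11: C, bond orders sum to 2 (valence 4) → 2 H
  atom 12: C, bond orders sum to 2 (valence 4) → 2 H
  atom 13: C, bond orders sum to 2 (valence 4) → 2 H
  atom 14: C, bond orders sum to 2 (valence 4) → 2 H
  atom 15: C, bond orders sum to 2 (valence 4) → 2 H
  atom 16: C, bond orders sum to 2 (valence 4) → 2 H
  atom 17: C, bond orders sum to 3 (valence 4) → 1 H
  atom 18: C, bond orders sum to 3 (valence 4) → 1 H
  atom 19: O, bond orders sum to 1 (valence 2) → 1 H
  atom 20: C, bond orders sum to 1 (valence 4) → 3 H
  atom 21: C, bond orders sum to 4 (valence 4) → 0 H
  atom 22: F (halogen, monovalent) → 0 H
  atom 23: F (halogen, monovalent) → 0 H
  atom 24: F (halogen, monovalent) → 0 H
Totals → C:18, H:33, F:3, O:3.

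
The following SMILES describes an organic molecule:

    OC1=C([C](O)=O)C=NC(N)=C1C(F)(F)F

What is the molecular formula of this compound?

C7H5F3N2O3

Walk through each heavy atom and fill implicit hydrogens from standard valence (C 4, N 3, O 2, S 2, halogen 1):
  atom 1: O, bond orders sum to 1 (valence 2) → 1 H
  atom 2: C, bond orders sum to 4 (valence 4) → 0 H
  atom 3: C, bond orders sum to 4 (valence 4) → 0 H
  atom 4: C with explicit H count 0
  atom 5: O, bond orders sum to 1 (valence 2) → 1 H
  atom 6: O, bond orders sum to 2 (valence 2) → 0 H
  atom 7: C, bond orders sum to 3 (valence 4) → 1 H
  atom 8: N, bond orders sum to 3 (valence 3) → 0 H
  atom 9: C, bond orders sum to 4 (valence 4) → 0 H
  atom 10: N, bond orders sum to 1 (valence 3) → 2 H
  atom 11: C, bond orders sum to 4 (valence 4) → 0 H
  atom 12: C, bond orders sum to 4 (valence 4) → 0 H
  atom 13: F (halogen, monovalent) → 0 H
  atom 14: F (halogen, monovalent) → 0 H
  atom 15: F (halogen, monovalent) → 0 H
Totals → C:7, H:5, F:3, N:2, O:3.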